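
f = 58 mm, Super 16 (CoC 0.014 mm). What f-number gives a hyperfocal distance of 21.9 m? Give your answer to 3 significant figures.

Rearrange H = f²/(N·c) + f for N: N = f² / ((H − f)·c).
N = 58² / ((21900 − 58) × 0.014) = 3364 / 305.8 ≈ 11.

f/11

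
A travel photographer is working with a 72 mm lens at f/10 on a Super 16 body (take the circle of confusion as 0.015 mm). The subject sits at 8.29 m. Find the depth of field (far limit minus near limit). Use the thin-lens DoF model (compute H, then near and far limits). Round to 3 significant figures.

4.18 m

Hyperfocal distance H = f²/(N·c) + f = 72²/(10 × 0.015) + 72 = 5184/0.15 + 72 ≈ 34632.0 mm ≈ 34.63 m.
Near limit Dn = s·(H − f)/(H + s − 2f) = 8290 × (34632.0 − 72) / (34632.0 + 8290 − 2 × 72) = 8290 × 34560.0 / 42778.0 ≈ 6697.4 mm.
Far limit Df = s·(H − f)/(H − s) = 8290 × (34632.0 − 72) / (34632.0 − 8290) = 8290 × 34560.0 / 26342.0 ≈ 10876.3 mm.
Depth of field = Df − Dn = 10876.3 − 6697.4 ≈ 4178.9 mm ≈ 4.18 m.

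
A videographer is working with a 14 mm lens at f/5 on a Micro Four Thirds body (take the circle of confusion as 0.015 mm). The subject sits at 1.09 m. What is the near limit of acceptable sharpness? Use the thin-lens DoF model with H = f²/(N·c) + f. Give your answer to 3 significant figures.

0.772 m

Hyperfocal distance H = f²/(N·c) + f = 14²/(5 × 0.015) + 14 = 196/0.075 + 14 ≈ 2627.3 mm ≈ 2.627 m.
Near limit Dn = s·(H − f)/(H + s − 2f) = 1090 × (2627.3 − 14) / (2627.3 + 1090 − 2 × 14) = 1090 × 2613.3 / 3689.3 ≈ 772.10 mm ≈ 0.772 m.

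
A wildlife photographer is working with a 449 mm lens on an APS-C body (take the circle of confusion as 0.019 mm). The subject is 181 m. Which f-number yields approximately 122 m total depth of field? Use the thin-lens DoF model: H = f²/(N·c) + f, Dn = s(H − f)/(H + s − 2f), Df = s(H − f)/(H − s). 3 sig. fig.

f/18

Write h = H − f = f²/(N·c). The thin-lens limits are Dn = s·h/(h + (s−f)) and Df = s·h/(h − (s−f)), so DoF = Df − Dn = 2·s·(s−f)·h / (h² − (s−f)²).
That is a quadratic in h: DoF·h² − 2·s·(s−f)·h − DoF·(s−f)² = 0 ⇒ h = (s−f)·(s + √(s² + DoF²)) / DoF = 180551 × (181000 + √(181000² + 122000²)) / 122000 = 180551 × (181000 + 218277) / 122000 ≈ 590901 mm.
Then N = f²/(c·h) = 449² / (0.019 × 590901) = 201601 / 11227 ≈ 18.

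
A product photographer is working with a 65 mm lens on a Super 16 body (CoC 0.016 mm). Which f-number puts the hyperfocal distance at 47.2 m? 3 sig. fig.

Rearrange H = f²/(N·c) + f for N: N = f² / ((H − f)·c).
N = 65² / ((47200 − 65) × 0.016) = 4225 / 754.2 ≈ 5.60.

f/5.60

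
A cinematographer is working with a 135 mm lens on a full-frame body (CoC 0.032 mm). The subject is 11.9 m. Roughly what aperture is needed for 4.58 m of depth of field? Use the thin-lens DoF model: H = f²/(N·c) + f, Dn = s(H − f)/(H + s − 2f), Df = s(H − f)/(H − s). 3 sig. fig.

Write h = H − f = f²/(N·c). The thin-lens limits are Dn = s·h/(h + (s−f)) and Df = s·h/(h − (s−f)), so DoF = Df − Dn = 2·s·(s−f)·h / (h² − (s−f)²).
That is a quadratic in h: DoF·h² − 2·s·(s−f)·h − DoF·(s−f)² = 0 ⇒ h = (s−f)·(s + √(s² + DoF²)) / DoF = 11765 × (11900 + √(11900² + 4580²)) / 4580 = 11765 × (11900 + 12750.9) / 4580 ≈ 63323 mm.
Then N = f²/(c·h) = 135² / (0.032 × 63323) = 18225 / 2026.3 ≈ 8.99.

f/8.99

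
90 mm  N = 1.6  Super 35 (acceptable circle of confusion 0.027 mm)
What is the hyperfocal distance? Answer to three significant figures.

188 m

Hyperfocal distance H = f²/(N·c) + f = 90²/(1.6 × 0.027) + 90 = 8100/0.0432 + 90 ≈ 187590.0 mm ≈ 188 m.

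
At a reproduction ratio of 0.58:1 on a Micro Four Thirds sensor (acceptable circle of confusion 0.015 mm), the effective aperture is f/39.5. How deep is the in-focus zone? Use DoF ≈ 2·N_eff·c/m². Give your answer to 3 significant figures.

3.52 mm

At magnification m, DoF ≈ 2·N_eff·c/m² = 2 × 39.5 × 0.015 / 0.58² = 1.185 / 0.3364 ≈ 3.52 mm.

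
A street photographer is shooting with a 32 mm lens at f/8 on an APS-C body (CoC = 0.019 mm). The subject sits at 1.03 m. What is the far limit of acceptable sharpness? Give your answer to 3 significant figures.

Hyperfocal distance H = f²/(N·c) + f = 32²/(8 × 0.019) + 32 = 1024/0.152 + 32 ≈ 6768.8 mm ≈ 6.769 m.
Far limit Df = s·(H − f)/(H − s) = 1030 × (6768.8 − 32) / (6768.8 − 1030) = 1030 × 6736.8 / 5738.8 ≈ 1209.1 mm ≈ 1.21 m.

1.21 m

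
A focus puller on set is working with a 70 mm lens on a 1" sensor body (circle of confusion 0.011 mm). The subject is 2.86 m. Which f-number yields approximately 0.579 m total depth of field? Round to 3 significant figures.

Write h = H − f = f²/(N·c). The thin-lens limits are Dn = s·h/(h + (s−f)) and Df = s·h/(h − (s−f)), so DoF = Df − Dn = 2·s·(s−f)·h / (h² − (s−f)²).
That is a quadratic in h: DoF·h² − 2·s·(s−f)·h − DoF·(s−f)² = 0 ⇒ h = (s−f)·(s + √(s² + DoF²)) / DoF = 2790 × (2860 + √(2860² + 579²)) / 579 = 2790 × (2860 + 2918.02) / 579 ≈ 27842 mm.
Then N = f²/(c·h) = 70² / (0.011 × 27842) = 4900 / 306.27 ≈ 16.

f/16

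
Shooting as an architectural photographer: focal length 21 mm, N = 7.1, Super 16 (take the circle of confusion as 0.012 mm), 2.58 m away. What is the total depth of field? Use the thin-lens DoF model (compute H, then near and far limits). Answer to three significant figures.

Hyperfocal distance H = f²/(N·c) + f = 21²/(7.1 × 0.012) + 21 = 441/0.0852 + 21 ≈ 5197.1 mm ≈ 5.197 m.
Near limit Dn = s·(H − f)/(H + s − 2f) = 2580 × (5197.1 − 21) / (5197.1 + 2580 − 2 × 21) = 2580 × 5176.1 / 7735.1 ≈ 1726.5 mm.
Far limit Df = s·(H − f)/(H − s) = 2580 × (5197.1 − 21) / (5197.1 − 2580) = 2580 × 5176.1 / 2617.1 ≈ 5102.8 mm.
Depth of field = Df − Dn = 5102.8 − 1726.5 ≈ 3376.3 mm ≈ 3.38 m.

3.38 m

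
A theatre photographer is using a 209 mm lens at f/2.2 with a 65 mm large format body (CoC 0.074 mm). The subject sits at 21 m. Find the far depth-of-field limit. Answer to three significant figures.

Hyperfocal distance H = f²/(N·c) + f = 209²/(2.2 × 0.074) + 209 = 43681/0.1628 + 209 ≈ 268519.8 mm ≈ 268.5 m.
Far limit Df = s·(H − f)/(H − s) = 21000 × (268519.8 − 209) / (268519.8 − 21000) = 21000 × 268310.8 / 247519.8 ≈ 22764 mm ≈ 22.8 m.

22.8 m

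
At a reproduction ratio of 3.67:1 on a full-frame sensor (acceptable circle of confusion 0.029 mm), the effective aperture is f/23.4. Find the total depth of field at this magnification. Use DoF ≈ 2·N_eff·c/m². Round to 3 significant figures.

0.101 mm

At magnification m, DoF ≈ 2·N_eff·c/m² = 2 × 23.4 × 0.029 / 3.67² = 1.357 / 13.47 ≈ 0.101 mm.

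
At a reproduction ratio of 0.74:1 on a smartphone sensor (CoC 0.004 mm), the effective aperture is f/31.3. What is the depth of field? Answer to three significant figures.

At magnification m, DoF ≈ 2·N_eff·c/m² = 2 × 31.3 × 0.004 / 0.74² = 0.2504 / 0.5476 ≈ 0.457 mm.

0.457 mm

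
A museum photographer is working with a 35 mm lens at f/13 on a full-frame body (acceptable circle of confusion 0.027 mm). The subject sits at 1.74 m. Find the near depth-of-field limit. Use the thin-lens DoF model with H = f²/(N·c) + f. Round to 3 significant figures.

1.17 m

Hyperfocal distance H = f²/(N·c) + f = 35²/(13 × 0.027) + 35 = 1225/0.351 + 35 ≈ 3525.0 mm ≈ 3.525 m.
Near limit Dn = s·(H − f)/(H + s − 2f) = 1740 × (3525.0 − 35) / (3525.0 + 1740 − 2 × 35) = 1740 × 3490.0 / 5195.0 ≈ 1168.9 mm ≈ 1.17 m.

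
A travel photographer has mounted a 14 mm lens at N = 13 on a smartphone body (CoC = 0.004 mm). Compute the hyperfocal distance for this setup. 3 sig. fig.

3.78 m

Hyperfocal distance H = f²/(N·c) + f = 14²/(13 × 0.004) + 14 = 196/0.052 + 14 ≈ 3783.2 mm ≈ 3.78 m.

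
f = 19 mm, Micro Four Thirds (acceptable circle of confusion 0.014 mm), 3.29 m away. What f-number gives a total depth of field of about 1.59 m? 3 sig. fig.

f/1.81

Write h = H − f = f²/(N·c). The thin-lens limits are Dn = s·h/(h + (s−f)) and Df = s·h/(h − (s−f)), so DoF = Df − Dn = 2·s·(s−f)·h / (h² − (s−f)²).
That is a quadratic in h: DoF·h² − 2·s·(s−f)·h − DoF·(s−f)² = 0 ⇒ h = (s−f)·(s + √(s² + DoF²)) / DoF = 3271 × (3290 + √(3290² + 1590²)) / 1590 = 3271 × (3290 + 3654.07) / 1590 ≈ 14286 mm.
Then N = f²/(c·h) = 19² / (0.014 × 14286) = 361 / 200.00 ≈ 1.81.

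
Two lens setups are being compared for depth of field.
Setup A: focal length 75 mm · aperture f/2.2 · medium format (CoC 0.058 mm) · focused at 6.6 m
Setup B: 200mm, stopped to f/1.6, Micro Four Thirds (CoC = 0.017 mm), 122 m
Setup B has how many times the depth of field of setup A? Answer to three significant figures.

Setup A: H = 75²/(2.2×0.058) + 75 ≈ 44158.1 mm; DoF = Df − Dn = 7746.6 − 5749.0 ≈ 1997.6 mm.
Setup B: H = 200²/(1.6×0.017) + 200 ≈ 1470788.2 mm; DoF = Df − Dn = 133017 − 112668 ≈ 20349 mm.
Ratio = 20349 / 1997.6 ≈ 10.2.

10.2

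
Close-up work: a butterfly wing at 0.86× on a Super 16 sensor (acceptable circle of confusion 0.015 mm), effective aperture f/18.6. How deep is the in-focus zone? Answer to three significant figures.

0.754 mm

At magnification m, DoF ≈ 2·N_eff·c/m² = 2 × 18.6 × 0.015 / 0.86² = 0.558 / 0.7396 ≈ 0.754 mm.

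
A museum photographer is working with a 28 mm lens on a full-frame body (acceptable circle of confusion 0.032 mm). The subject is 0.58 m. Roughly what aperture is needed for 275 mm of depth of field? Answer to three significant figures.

f/9.99

Write h = H − f = f²/(N·c). The thin-lens limits are Dn = s·h/(h + (s−f)) and Df = s·h/(h − (s−f)), so DoF = Df − Dn = 2·s·(s−f)·h / (h² − (s−f)²).
That is a quadratic in h: DoF·h² − 2·s·(s−f)·h − DoF·(s−f)² = 0 ⇒ h = (s−f)·(s + √(s² + DoF²)) / DoF = 552 × (580 + √(580² + 275²)) / 275 = 552 × (580 + 641.892) / 275 ≈ 2452.7 mm.
Then N = f²/(c·h) = 28² / (0.032 × 2452.7) = 784 / 78.485 ≈ 9.99.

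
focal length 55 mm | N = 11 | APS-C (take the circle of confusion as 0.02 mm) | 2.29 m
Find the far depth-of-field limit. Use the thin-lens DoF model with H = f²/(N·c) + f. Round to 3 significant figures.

Hyperfocal distance H = f²/(N·c) + f = 55²/(11 × 0.02) + 55 = 3025/0.22 + 55 ≈ 13805.0 mm ≈ 13.80 m.
Far limit Df = s·(H − f)/(H − s) = 2290 × (13805.0 − 55) / (13805.0 − 2290) = 2290 × 13750.0 / 11515.0 ≈ 2734.5 mm ≈ 2.73 m.

2.73 m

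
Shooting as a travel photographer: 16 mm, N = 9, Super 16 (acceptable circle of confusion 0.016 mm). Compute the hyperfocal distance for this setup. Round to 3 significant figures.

Hyperfocal distance H = f²/(N·c) + f = 16²/(9 × 0.016) + 16 = 256/0.144 + 16 ≈ 1793.8 mm ≈ 1.79 m.

1.79 m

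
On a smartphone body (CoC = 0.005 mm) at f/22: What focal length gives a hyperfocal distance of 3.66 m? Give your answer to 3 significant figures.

20.0 mm

From H = f²/(N·c) + f, with f ≪ H: f ≈ √(H·N·c) = √(3660 × 22 × 0.005) = √402.60 ≈ 20.06 mm.
Exact: f² + N·c·f − N·c·H = 0 ⇒ f = (−N·c + √((N·c)² + 4·N·c·H))/2 = (−0.11 + √1610.4)/2 ≈ 20.010 mm ≈ 20.0 mm.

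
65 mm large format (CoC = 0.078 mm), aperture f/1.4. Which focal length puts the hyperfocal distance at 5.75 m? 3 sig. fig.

25.0 mm

From H = f²/(N·c) + f, with f ≪ H: f ≈ √(H·N·c) = √(5750 × 1.4 × 0.078) = √627.90 ≈ 25.06 mm.
Exact: f² + N·c·f − N·c·H = 0 ⇒ f = (−N·c + √((N·c)² + 4·N·c·H))/2 = (−0.1092 + √2511.6)/2 ≈ 25.003 mm ≈ 25.0 mm.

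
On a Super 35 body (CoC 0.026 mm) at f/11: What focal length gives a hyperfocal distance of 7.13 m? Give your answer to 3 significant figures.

From H = f²/(N·c) + f, with f ≪ H: f ≈ √(H·N·c) = √(7130 × 11 × 0.026) = √2039.2 ≈ 45.16 mm.
Exact: f² + N·c·f − N·c·H = 0 ⇒ f = (−N·c + √((N·c)² + 4·N·c·H))/2 = (−0.286 + √8156.8)/2 ≈ 45.015 mm ≈ 45.0 mm.

45.0 mm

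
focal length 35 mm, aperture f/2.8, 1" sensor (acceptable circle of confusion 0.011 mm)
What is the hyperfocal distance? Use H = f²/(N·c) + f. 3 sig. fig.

Hyperfocal distance H = f²/(N·c) + f = 35²/(2.8 × 0.011) + 35 = 1225/0.0308 + 35 ≈ 39807.7 mm ≈ 39.8 m.

39.8 m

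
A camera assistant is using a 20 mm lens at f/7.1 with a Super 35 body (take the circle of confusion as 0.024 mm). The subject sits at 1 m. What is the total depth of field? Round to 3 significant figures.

Hyperfocal distance H = f²/(N·c) + f = 20²/(7.1 × 0.024) + 20 = 400/0.1704 + 20 ≈ 2367.4 mm ≈ 2.367 m.
Near limit Dn = s·(H − f)/(H + s − 2f) = 1000 × (2367.4 − 20) / (2367.4 + 1000 − 2 × 20) = 1000 × 2347.4 / 3327.4 ≈ 705.5 mm.
Far limit Df = s·(H − f)/(H − s) = 1000 × (2367.4 − 20) / (2367.4 − 1000) = 1000 × 2347.4 / 1367.4 ≈ 1716.7 mm.
Depth of field = Df − Dn = 1716.7 − 705.5 ≈ 1011.2 mm ≈ 1.01 m.

1.01 m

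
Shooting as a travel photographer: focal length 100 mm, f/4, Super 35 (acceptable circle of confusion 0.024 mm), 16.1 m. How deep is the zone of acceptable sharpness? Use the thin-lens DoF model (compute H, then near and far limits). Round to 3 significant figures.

5.07 m

Hyperfocal distance H = f²/(N·c) + f = 100²/(4 × 0.024) + 100 = 10000/0.096 + 100 ≈ 104266.7 mm ≈ 104.3 m.
Near limit Dn = s·(H − f)/(H + s − 2f) = 16100 × (104266.7 − 100) / (104266.7 + 16100 − 2 × 100) = 16100 × 104166.7 / 120166.7 ≈ 13956.3 mm.
Far limit Df = s·(H − f)/(H − s) = 16100 × (104266.7 − 100) / (104266.7 − 16100) = 16100 × 104166.7 / 88166.7 ≈ 19021.7 mm.
Depth of field = Df − Dn = 19021.7 − 13956.3 ≈ 5065.4 mm ≈ 5.07 m.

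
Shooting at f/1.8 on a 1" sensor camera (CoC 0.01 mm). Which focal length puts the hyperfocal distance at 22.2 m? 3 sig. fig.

From H = f²/(N·c) + f, with f ≪ H: f ≈ √(H·N·c) = √(22200 × 1.8 × 0.01) = √399.60 ≈ 19.99 mm.
The +f correction barely moves this — solving exactly, f² + N·c·f − N·c·H = 0 ⇒ f = (−N·c + √((N·c)² + 4·N·c·H))/2 = (−0.018 + √1598.4)/2 ≈ 19.981 mm, so f ≈ 20.0 mm.

20.0 mm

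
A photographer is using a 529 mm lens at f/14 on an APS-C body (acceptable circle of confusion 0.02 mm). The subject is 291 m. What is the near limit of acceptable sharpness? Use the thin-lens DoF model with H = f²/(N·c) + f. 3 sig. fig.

Hyperfocal distance H = f²/(N·c) + f = 529²/(14 × 0.02) + 529 = 279841/0.28 + 529 ≈ 999961.1 mm ≈ 1000.0 m.
Near limit Dn = s·(H − f)/(H + s − 2f) = 291000 × (999961.1 − 529) / (999961.1 + 291000 − 2 × 529) = 291000 × 999432.1 / 1289903.1 ≈ 225470 mm ≈ 225 m.

225 m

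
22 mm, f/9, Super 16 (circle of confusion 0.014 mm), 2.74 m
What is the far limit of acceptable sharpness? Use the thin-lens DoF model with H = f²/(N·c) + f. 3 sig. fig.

Hyperfocal distance H = f²/(N·c) + f = 22²/(9 × 0.014) + 22 = 484/0.126 + 22 ≈ 3863.3 mm ≈ 3.863 m.
Far limit Df = s·(H − f)/(H − s) = 2740 × (3863.3 − 22) / (3863.3 − 2740) = 2740 × 3841.3 / 1123.3 ≈ 9370.0 mm ≈ 9.37 m.

9.37 m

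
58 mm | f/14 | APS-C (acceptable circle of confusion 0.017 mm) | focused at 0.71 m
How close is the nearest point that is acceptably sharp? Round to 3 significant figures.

Hyperfocal distance H = f²/(N·c) + f = 58²/(14 × 0.017) + 58 = 3364/0.238 + 58 ≈ 14192.5 mm ≈ 14.19 m.
Near limit Dn = s·(H − f)/(H + s − 2f) = 710 × (14192.5 − 58) / (14192.5 + 710 − 2 × 58) = 710 × 14134.5 / 14786.5 ≈ 678.69 mm ≈ 0.679 m.

0.679 m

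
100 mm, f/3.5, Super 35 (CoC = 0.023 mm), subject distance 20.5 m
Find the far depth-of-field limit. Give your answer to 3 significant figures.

24.5 m

Hyperfocal distance H = f²/(N·c) + f = 100²/(3.5 × 0.023) + 100 = 10000/0.0805 + 100 ≈ 124323.6 mm ≈ 124.3 m.
Far limit Df = s·(H − f)/(H − s) = 20500 × (124323.6 − 100) / (124323.6 − 20500) = 20500 × 124223.6 / 103823.6 ≈ 24528 mm ≈ 24.5 m.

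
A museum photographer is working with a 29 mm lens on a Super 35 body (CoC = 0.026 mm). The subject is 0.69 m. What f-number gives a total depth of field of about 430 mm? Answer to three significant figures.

Write h = H − f = f²/(N·c). The thin-lens limits are Dn = s·h/(h + (s−f)) and Df = s·h/(h − (s−f)), so DoF = Df − Dn = 2·s·(s−f)·h / (h² − (s−f)²).
That is a quadratic in h: DoF·h² − 2·s·(s−f)·h − DoF·(s−f)² = 0 ⇒ h = (s−f)·(s + √(s² + DoF²)) / DoF = 661 × (690 + √(690² + 430²)) / 430 = 661 × (690 + 813.019) / 430 ≈ 2310.5 mm.
Then N = f²/(c·h) = 29² / (0.026 × 2310.5) = 841 / 60.072 ≈ 14.

f/14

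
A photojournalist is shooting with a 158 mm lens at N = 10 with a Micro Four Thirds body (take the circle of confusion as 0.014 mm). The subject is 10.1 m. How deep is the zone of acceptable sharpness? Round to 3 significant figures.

1.13 m

Hyperfocal distance H = f²/(N·c) + f = 158²/(10 × 0.014) + 158 = 24964/0.14 + 158 ≈ 178472.3 mm ≈ 178.5 m.
Near limit Dn = s·(H − f)/(H + s − 2f) = 10100 × (178472.3 − 158) / (178472.3 + 10100 − 2 × 158) = 10100 × 178314.3 / 188256.3 ≈ 9566.6 mm.
Far limit Df = s·(H − f)/(H − s) = 10100 × (178472.3 − 158) / (178472.3 − 10100) = 10100 × 178314.3 / 168372.3 ≈ 10696.4 mm.
Depth of field = Df − Dn = 10696.4 − 9566.6 ≈ 1129.8 mm ≈ 1.13 m.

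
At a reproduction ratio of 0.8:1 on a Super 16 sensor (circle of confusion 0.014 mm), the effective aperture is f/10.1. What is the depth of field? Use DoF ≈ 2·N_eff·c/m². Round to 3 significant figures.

0.442 mm

At magnification m, DoF ≈ 2·N_eff·c/m² = 2 × 10.1 × 0.014 / 0.8² = 0.2828 / 0.64 ≈ 0.442 mm.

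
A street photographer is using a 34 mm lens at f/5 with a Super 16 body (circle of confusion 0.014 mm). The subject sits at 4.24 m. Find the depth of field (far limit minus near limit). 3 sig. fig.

Hyperfocal distance H = f²/(N·c) + f = 34²/(5 × 0.014) + 34 = 1156/0.07 + 34 ≈ 16548.3 mm ≈ 16.55 m.
Near limit Dn = s·(H − f)/(H + s − 2f) = 4240 × (16548.3 − 34) / (16548.3 + 4240 − 2 × 34) = 4240 × 16514.3 / 20720.3 ≈ 3379.3 mm.
Far limit Df = s·(H − f)/(H − s) = 4240 × (16548.3 − 34) / (16548.3 − 4240) = 4240 × 16514.3 / 12308.3 ≈ 5688.9 mm.
Depth of field = Df − Dn = 5688.9 − 3379.3 ≈ 2309.6 mm ≈ 2.31 m.

2.31 m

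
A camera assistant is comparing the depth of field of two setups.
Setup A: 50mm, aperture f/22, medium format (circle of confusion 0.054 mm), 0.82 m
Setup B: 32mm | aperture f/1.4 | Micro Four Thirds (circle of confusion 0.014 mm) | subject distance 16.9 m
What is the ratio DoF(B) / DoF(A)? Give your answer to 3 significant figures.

Setup A: H = 50²/(22×0.054) + 50 ≈ 2154.4 mm; DoF = Df − Dn = 1293.18 − 600.34 ≈ 692.84 mm.
Setup B: H = 32²/(1.4×0.014) + 32 ≈ 52276.9 mm; DoF = Df − Dn = 24958 − 12775 ≈ 12183 mm.
Ratio = 12183 / 692.84 ≈ 17.6.

17.6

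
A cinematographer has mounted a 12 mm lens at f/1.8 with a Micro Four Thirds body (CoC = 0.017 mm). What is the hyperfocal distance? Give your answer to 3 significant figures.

4.72 m

Hyperfocal distance H = f²/(N·c) + f = 12²/(1.8 × 0.017) + 12 = 144/0.0306 + 12 ≈ 4717.9 mm ≈ 4.72 m.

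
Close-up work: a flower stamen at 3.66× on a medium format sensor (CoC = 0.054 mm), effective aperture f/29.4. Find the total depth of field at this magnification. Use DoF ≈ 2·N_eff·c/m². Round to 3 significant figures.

At magnification m, DoF ≈ 2·N_eff·c/m² = 2 × 29.4 × 0.054 / 3.66² = 3.175 / 13.4 ≈ 0.237 mm.

0.237 mm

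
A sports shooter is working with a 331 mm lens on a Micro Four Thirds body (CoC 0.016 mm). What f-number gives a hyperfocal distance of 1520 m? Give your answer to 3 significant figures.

f/4.51

Rearrange H = f²/(N·c) + f for N: N = f² / ((H − f)·c).
N = 331² / ((1520000 − 331) × 0.016) = 109561 / 24315 ≈ 4.51.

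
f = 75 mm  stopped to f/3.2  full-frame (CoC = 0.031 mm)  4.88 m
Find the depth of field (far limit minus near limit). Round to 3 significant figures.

0.833 m

Hyperfocal distance H = f²/(N·c) + f = 75²/(3.2 × 0.031) + 75 = 5625/0.0992 + 75 ≈ 56778.6 mm ≈ 56.78 m.
Near limit Dn = s·(H − f)/(H + s − 2f) = 4880 × (56778.6 − 75) / (56778.6 + 4880 − 2 × 75) = 4880 × 56703.6 / 61508.6 ≈ 4498.78 mm.
Far limit Df = s·(H − f)/(H − s) = 4880 × (56778.6 − 75) / (56778.6 − 4880) = 4880 × 56703.6 / 51898.6 ≈ 5331.81 mm.
Depth of field = Df − Dn = 5331.81 − 4498.78 ≈ 833.03 mm ≈ 0.833 m.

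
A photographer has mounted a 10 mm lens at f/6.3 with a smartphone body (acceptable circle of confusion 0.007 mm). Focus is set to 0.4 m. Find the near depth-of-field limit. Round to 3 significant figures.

Hyperfocal distance H = f²/(N·c) + f = 10²/(6.3 × 0.007) + 10 = 100/0.0441 + 10 ≈ 2277.6 mm ≈ 2.278 m.
Near limit Dn = s·(H − f)/(H + s − 2f) = 400 × (2277.6 − 10) / (2277.6 + 400 − 2 × 10) = 400 × 2267.6 / 2657.6 ≈ 341.30 mm.

341 mm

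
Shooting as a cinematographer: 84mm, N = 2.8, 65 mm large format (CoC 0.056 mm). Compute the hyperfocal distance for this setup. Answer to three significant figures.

45.1 m

Hyperfocal distance H = f²/(N·c) + f = 84²/(2.8 × 0.056) + 84 = 7056/0.1568 + 84 ≈ 45084.0 mm ≈ 45.1 m.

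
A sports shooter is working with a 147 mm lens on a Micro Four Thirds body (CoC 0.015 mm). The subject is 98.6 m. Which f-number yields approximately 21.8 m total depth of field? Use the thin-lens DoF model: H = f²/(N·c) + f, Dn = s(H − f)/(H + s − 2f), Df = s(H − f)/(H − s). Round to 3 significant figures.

Write h = H − f = f²/(N·c). The thin-lens limits are Dn = s·h/(h + (s−f)) and Df = s·h/(h − (s−f)), so DoF = Df − Dn = 2·s·(s−f)·h / (h² − (s−f)²).
That is a quadratic in h: DoF·h² − 2·s·(s−f)·h − DoF·(s−f)² = 0 ⇒ h = (s−f)·(s + √(s² + DoF²)) / DoF = 98453 × (98600 + √(98600² + 21800²)) / 21800 = 98453 × (98600 + 100981) / 21800 ≈ 901347 mm.
Then N = f²/(c·h) = 147² / (0.015 × 901347) = 21609 / 13520 ≈ 1.60.

f/1.60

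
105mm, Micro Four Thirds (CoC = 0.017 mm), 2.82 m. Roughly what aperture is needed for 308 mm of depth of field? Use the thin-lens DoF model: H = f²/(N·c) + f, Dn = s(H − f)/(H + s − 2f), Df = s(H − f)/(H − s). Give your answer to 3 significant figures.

f/13

Write h = H − f = f²/(N·c). The thin-lens limits are Dn = s·h/(h + (s−f)) and Df = s·h/(h − (s−f)), so DoF = Df − Dn = 2·s·(s−f)·h / (h² − (s−f)²).
That is a quadratic in h: DoF·h² − 2·s·(s−f)·h − DoF·(s−f)² = 0 ⇒ h = (s−f)·(s + √(s² + DoF²)) / DoF = 2715 × (2820 + √(2820² + 308²)) / 308 = 2715 × (2820 + 2836.77) / 308 ≈ 49864 mm.
Then N = f²/(c·h) = 105² / (0.017 × 49864) = 11025 / 847.69 ≈ 13.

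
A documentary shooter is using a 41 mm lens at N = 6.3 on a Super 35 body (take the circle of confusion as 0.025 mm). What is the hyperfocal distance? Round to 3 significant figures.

10.7 m

Hyperfocal distance H = f²/(N·c) + f = 41²/(6.3 × 0.025) + 41 = 1681/0.1575 + 41 ≈ 10714.0 mm ≈ 10.7 m.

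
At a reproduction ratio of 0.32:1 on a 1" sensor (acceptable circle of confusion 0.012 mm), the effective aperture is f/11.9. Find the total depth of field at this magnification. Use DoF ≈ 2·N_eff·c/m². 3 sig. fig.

At magnification m, DoF ≈ 2·N_eff·c/m² = 2 × 11.9 × 0.012 / 0.32² = 0.2856 / 0.1024 ≈ 2.79 mm.

2.79 mm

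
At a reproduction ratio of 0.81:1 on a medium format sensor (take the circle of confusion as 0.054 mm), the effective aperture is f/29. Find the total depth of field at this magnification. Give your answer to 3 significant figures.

At magnification m, DoF ≈ 2·N_eff·c/m² = 2 × 29 × 0.054 / 0.81² = 3.132 / 0.6561 ≈ 4.77 mm.

4.77 mm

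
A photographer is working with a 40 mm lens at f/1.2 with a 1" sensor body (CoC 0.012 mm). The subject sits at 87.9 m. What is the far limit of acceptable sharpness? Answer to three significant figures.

Hyperfocal distance H = f²/(N·c) + f = 40²/(1.2 × 0.012) + 40 = 1600/0.0144 + 40 ≈ 111151.1 mm ≈ 111.2 m.
Far limit Df = s·(H − f)/(H − s) = 87900 × (111151.1 − 40) / (111151.1 − 87900) = 87900 × 111111.1 / 23251.1 ≈ 420052 mm ≈ 420 m.

420 m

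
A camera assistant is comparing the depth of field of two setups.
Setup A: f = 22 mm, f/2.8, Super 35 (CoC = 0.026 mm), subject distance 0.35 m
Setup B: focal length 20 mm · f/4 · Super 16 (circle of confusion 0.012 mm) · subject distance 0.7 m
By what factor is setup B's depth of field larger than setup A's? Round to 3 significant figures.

Setup A: H = 22²/(2.8×0.026) + 22 ≈ 6670.4 mm; DoF = Df − Dn = 368.164 − 333.544 ≈ 34.620 mm.
Setup B: H = 20²/(4×0.012) + 20 ≈ 8353.3 mm; DoF = Df − Dn = 762.20 − 647.19 ≈ 115.01 mm.
Ratio = 115.01 / 34.620 ≈ 3.32.

3.32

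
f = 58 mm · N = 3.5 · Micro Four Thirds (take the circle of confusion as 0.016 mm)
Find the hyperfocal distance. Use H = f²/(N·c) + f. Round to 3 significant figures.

Hyperfocal distance H = f²/(N·c) + f = 58²/(3.5 × 0.016) + 58 = 3364/0.056 + 58 ≈ 60129.4 mm ≈ 60.1 m.

60.1 m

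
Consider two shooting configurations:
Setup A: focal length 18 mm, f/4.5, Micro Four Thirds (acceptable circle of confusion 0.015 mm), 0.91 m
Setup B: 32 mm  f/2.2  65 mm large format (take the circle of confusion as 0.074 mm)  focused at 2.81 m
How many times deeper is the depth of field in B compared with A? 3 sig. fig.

Setup A: H = 18²/(4.5×0.015) + 18 ≈ 4818.0 mm; DoF = Df − Dn = 1117.71 − 767.39 ≈ 350.32 mm.
Setup B: H = 32²/(2.2×0.074) + 32 ≈ 6321.9 mm; DoF = Df − Dn = 5032.8 − 1949.1 ≈ 3083.7 mm.
Ratio = 3083.7 / 350.32 ≈ 8.80.

8.80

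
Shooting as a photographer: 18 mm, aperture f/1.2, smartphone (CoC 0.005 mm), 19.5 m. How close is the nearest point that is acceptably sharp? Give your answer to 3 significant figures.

Hyperfocal distance H = f²/(N·c) + f = 18²/(1.2 × 0.005) + 18 = 324/0.006 + 18 ≈ 54018.0 mm ≈ 54.02 m.
Near limit Dn = s·(H − f)/(H + s − 2f) = 19500 × (54018.0 − 18) / (54018.0 + 19500 − 2 × 18) = 19500 × 54000.0 / 73482.0 ≈ 14330 mm ≈ 14.3 m.

14.3 m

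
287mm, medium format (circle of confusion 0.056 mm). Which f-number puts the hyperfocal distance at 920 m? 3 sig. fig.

Rearrange H = f²/(N·c) + f for N: N = f² / ((H − f)·c).
N = 287² / ((920000 − 287) × 0.056) = 82369 / 51504 ≈ 1.60.

f/1.60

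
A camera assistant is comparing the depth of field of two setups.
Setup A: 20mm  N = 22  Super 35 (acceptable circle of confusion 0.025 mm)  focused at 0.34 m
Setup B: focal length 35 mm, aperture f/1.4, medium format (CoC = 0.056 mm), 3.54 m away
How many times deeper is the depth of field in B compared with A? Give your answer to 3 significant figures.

Setup A: H = 20²/(22×0.025) + 20 ≈ 747.3 mm; DoF = Df − Dn = 607.14 − 236.11 ≈ 371.03 mm.
Setup B: H = 35²/(1.4×0.056) + 35 ≈ 15660.0 mm; DoF = Df − Dn = 4563.7 − 2891.4 ≈ 1672.3 mm.
Ratio = 1672.3 / 371.03 ≈ 4.51.

4.51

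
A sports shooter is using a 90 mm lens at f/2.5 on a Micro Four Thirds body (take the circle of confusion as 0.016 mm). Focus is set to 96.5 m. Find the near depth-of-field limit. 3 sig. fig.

Hyperfocal distance H = f²/(N·c) + f = 90²/(2.5 × 0.016) + 90 = 8100/0.04 + 90 ≈ 202590.0 mm ≈ 202.6 m.
Near limit Dn = s·(H − f)/(H + s − 2f) = 96500 × (202590.0 − 90) / (202590.0 + 96500 − 2 × 90) = 96500 × 202500.0 / 298910.0 ≈ 65375 mm ≈ 65.4 m.

65.4 m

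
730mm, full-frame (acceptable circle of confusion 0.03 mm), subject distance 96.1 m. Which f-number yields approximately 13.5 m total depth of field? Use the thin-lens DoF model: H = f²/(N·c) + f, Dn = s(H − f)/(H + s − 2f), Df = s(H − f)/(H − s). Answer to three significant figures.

f/13

Write h = H − f = f²/(N·c). The thin-lens limits are Dn = s·h/(h + (s−f)) and Df = s·h/(h − (s−f)), so DoF = Df − Dn = 2·s·(s−f)·h / (h² − (s−f)²).
That is a quadratic in h: DoF·h² − 2·s·(s−f)·h − DoF·(s−f)² = 0 ⇒ h = (s−f)·(s + √(s² + DoF²)) / DoF = 95370 × (96100 + √(96100² + 13500²)) / 13500 = 95370 × (96100 + 97043.6) / 13500 ≈ 1364452 mm.
Then N = f²/(c·h) = 730² / (0.03 × 1364452) = 532900 / 40934 ≈ 13.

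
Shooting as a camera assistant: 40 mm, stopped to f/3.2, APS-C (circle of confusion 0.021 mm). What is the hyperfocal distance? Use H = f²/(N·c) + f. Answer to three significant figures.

Hyperfocal distance H = f²/(N·c) + f = 40²/(3.2 × 0.021) + 40 = 1600/0.0672 + 40 ≈ 23849.5 mm ≈ 23.8 m.

23.8 m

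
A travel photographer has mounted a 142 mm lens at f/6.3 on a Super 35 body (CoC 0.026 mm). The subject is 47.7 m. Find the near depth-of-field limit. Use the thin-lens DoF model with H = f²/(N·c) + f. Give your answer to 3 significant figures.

34.4 m

Hyperfocal distance H = f²/(N·c) + f = 142²/(6.3 × 0.026) + 142 = 20164/0.1638 + 142 ≈ 123243.3 mm ≈ 123.2 m.
Near limit Dn = s·(H − f)/(H + s − 2f) = 47700 × (123243.3 − 142) / (123243.3 + 47700 − 2 × 142) = 47700 × 123101.3 / 170659.3 ≈ 34407 mm ≈ 34.4 m.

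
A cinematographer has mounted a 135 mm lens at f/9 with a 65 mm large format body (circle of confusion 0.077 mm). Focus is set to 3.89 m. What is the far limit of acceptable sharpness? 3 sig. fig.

4.54 m

Hyperfocal distance H = f²/(N·c) + f = 135²/(9 × 0.077) + 135 = 18225/0.693 + 135 ≈ 26433.7 mm ≈ 26.43 m.
Far limit Df = s·(H − f)/(H − s) = 3890 × (26433.7 − 135) / (26433.7 − 3890) = 3890 × 26298.7 / 22543.7 ≈ 4537.9 mm ≈ 4.54 m.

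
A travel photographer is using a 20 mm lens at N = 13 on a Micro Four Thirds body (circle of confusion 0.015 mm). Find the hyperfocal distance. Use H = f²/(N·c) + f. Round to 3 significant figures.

2.07 m

Hyperfocal distance H = f²/(N·c) + f = 20²/(13 × 0.015) + 20 = 400/0.195 + 20 ≈ 2071.3 mm ≈ 2.07 m.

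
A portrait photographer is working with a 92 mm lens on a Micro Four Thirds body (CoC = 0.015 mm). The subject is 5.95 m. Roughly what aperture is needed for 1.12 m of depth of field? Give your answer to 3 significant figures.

Write h = H − f = f²/(N·c). The thin-lens limits are Dn = s·h/(h + (s−f)) and Df = s·h/(h − (s−f)), so DoF = Df − Dn = 2·s·(s−f)·h / (h² − (s−f)²).
That is a quadratic in h: DoF·h² − 2·s·(s−f)·h − DoF·(s−f)² = 0 ⇒ h = (s−f)·(s + √(s² + DoF²)) / DoF = 5858 × (5950 + √(5950² + 1120²)) / 1120 = 5858 × (5950 + 6054.49) / 1120 ≈ 62788 mm.
Then N = f²/(c·h) = 92² / (0.015 × 62788) = 8464 / 941.82 ≈ 8.99.

f/8.99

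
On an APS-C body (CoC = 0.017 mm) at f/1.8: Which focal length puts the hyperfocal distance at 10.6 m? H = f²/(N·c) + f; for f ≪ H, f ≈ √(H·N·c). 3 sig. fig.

From H = f²/(N·c) + f, with f ≪ H: f ≈ √(H·N·c) = √(10600 × 1.8 × 0.017) = √324.36 ≈ 18.01 mm.
The +f correction barely moves this — solving exactly, f² + N·c·f − N·c·H = 0 ⇒ f = (−N·c + √((N·c)² + 4·N·c·H))/2 = (−0.0306 + √1297.4)/2 ≈ 17.995 mm, so f ≈ 18.0 mm.

18.0 mm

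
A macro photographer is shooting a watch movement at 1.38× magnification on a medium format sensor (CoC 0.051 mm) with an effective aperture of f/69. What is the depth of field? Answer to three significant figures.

3.70 mm

At magnification m, DoF ≈ 2·N_eff·c/m² = 2 × 69 × 0.051 / 1.38² = 7.038 / 1.904 ≈ 3.7 mm.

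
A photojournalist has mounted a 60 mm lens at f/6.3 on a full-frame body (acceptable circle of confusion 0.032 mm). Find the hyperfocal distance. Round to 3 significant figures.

Hyperfocal distance H = f²/(N·c) + f = 60²/(6.3 × 0.032) + 60 = 3600/0.2016 + 60 ≈ 17917.1 mm ≈ 17.9 m.

17.9 m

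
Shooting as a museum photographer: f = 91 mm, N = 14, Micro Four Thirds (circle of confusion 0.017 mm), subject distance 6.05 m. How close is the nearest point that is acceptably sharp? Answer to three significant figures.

5.17 m

Hyperfocal distance H = f²/(N·c) + f = 91²/(14 × 0.017) + 91 = 8281/0.238 + 91 ≈ 34885.1 mm ≈ 34.89 m.
Near limit Dn = s·(H − f)/(H + s − 2f) = 6050 × (34885.1 − 91) / (34885.1 + 6050 − 2 × 91) = 6050 × 34794.1 / 40753.1 ≈ 5165.4 mm ≈ 5.17 m.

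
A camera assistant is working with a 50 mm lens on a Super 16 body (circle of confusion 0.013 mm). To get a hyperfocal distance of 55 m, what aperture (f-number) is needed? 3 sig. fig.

Rearrange H = f²/(N·c) + f for N: N = f² / ((H − f)·c).
N = 50² / ((55000 − 50) × 0.013) = 2500 / 714.4 ≈ 3.50.

f/3.50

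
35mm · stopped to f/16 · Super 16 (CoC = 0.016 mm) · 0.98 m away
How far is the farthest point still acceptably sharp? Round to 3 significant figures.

Hyperfocal distance H = f²/(N·c) + f = 35²/(16 × 0.016) + 35 = 1225/0.256 + 35 ≈ 4820.2 mm ≈ 4.820 m.
Far limit Df = s·(H − f)/(H − s) = 980 × (4820.2 − 35) / (4820.2 − 980) = 980 × 4785.2 / 3840.2 ≈ 1221.2 mm ≈ 1.22 m.

1.22 m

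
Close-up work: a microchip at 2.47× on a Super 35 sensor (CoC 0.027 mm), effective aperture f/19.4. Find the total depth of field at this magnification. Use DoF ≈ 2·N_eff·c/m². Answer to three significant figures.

At magnification m, DoF ≈ 2·N_eff·c/m² = 2 × 19.4 × 0.027 / 2.47² = 1.048 / 6.101 ≈ 0.172 mm.

0.172 mm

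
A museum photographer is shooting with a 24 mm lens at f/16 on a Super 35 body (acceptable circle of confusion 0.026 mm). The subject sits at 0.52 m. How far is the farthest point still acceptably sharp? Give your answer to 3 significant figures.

Hyperfocal distance H = f²/(N·c) + f = 24²/(16 × 0.026) + 24 = 576/0.416 + 24 ≈ 1408.6 mm ≈ 1.409 m.
Far limit Df = s·(H − f)/(H − s) = 520 × (1408.6 − 24) / (1408.6 − 520) = 520 × 1384.6 / 888.6 ≈ 810.25 mm ≈ 0.810 m.

0.810 m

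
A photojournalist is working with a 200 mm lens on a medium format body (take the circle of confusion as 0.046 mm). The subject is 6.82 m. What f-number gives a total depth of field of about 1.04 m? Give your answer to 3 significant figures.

f/9.96

Write h = H − f = f²/(N·c). The thin-lens limits are Dn = s·h/(h + (s−f)) and Df = s·h/(h − (s−f)), so DoF = Df − Dn = 2·s·(s−f)·h / (h² − (s−f)²).
That is a quadratic in h: DoF·h² − 2·s·(s−f)·h − DoF·(s−f)² = 0 ⇒ h = (s−f)·(s + √(s² + DoF²)) / DoF = 6620 × (6820 + √(6820² + 1040²)) / 1040 = 6620 × (6820 + 6898.84) / 1040 ≈ 87326 mm.
Then N = f²/(c·h) = 200² / (0.046 × 87326) = 40000 / 4017.0 ≈ 9.96.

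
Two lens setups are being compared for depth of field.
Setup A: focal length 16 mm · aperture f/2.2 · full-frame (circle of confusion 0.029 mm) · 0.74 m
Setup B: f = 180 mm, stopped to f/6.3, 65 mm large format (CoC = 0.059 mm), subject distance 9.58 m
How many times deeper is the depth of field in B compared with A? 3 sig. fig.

7.57

Setup A: H = 16²/(2.2×0.029) + 16 ≈ 4028.5 mm; DoF = Df − Dn = 902.92 − 626.89 ≈ 276.03 mm.
Setup B: H = 180²/(6.3×0.059) + 180 ≈ 87347.1 mm; DoF = Df − Dn = 10738.0 − 8647.5 ≈ 2090.5 mm.
Ratio = 2090.5 / 276.03 ≈ 7.57.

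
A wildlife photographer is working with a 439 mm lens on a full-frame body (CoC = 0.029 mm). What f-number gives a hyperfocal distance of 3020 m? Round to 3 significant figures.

f/2.20

Rearrange H = f²/(N·c) + f for N: N = f² / ((H − f)·c).
N = 439² / ((3020000 − 439) × 0.029) = 192721 / 87567 ≈ 2.20.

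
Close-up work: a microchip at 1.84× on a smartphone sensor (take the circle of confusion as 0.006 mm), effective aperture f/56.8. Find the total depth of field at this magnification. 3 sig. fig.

At magnification m, DoF ≈ 2·N_eff·c/m² = 2 × 56.8 × 0.006 / 1.84² = 0.6816 / 3.386 ≈ 0.201 mm.

0.201 mm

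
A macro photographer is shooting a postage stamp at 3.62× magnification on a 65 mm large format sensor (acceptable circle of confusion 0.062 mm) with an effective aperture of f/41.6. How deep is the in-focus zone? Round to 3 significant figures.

At magnification m, DoF ≈ 2·N_eff·c/m² = 2 × 41.6 × 0.062 / 3.62² = 5.158 / 13.1 ≈ 0.394 mm.

0.394 mm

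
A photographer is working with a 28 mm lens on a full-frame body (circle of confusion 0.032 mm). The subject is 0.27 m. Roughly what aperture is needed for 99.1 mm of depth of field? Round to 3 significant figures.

f/18

Write h = H − f = f²/(N·c). The thin-lens limits are Dn = s·h/(h + (s−f)) and Df = s·h/(h − (s−f)), so DoF = Df − Dn = 2·s·(s−f)·h / (h² − (s−f)²).
That is a quadratic in h: DoF·h² − 2·s·(s−f)·h − DoF·(s−f)² = 0 ⇒ h = (s−f)·(s + √(s² + DoF²)) / DoF = 242 × (270 + √(270² + 99.1²)) / 99.1 = 242 × (270 + 287.612) / 99.1 ≈ 1361.7 mm.
Then N = f²/(c·h) = 28² / (0.032 × 1361.7) = 784 / 43.574 ≈ 18.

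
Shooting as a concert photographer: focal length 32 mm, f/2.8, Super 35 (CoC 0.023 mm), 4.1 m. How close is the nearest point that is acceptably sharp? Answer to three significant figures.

Hyperfocal distance H = f²/(N·c) + f = 32²/(2.8 × 0.023) + 32 = 1024/0.0644 + 32 ≈ 15932.6 mm ≈ 15.93 m.
Near limit Dn = s·(H − f)/(H + s − 2f) = 4100 × (15932.6 − 32) / (15932.6 + 4100 − 2 × 32) = 4100 × 15900.6 / 19968.6 ≈ 3264.7 mm ≈ 3.26 m.

3.26 m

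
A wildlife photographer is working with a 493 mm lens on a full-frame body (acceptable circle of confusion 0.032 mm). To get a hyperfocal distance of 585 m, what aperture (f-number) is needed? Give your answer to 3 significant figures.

Rearrange H = f²/(N·c) + f for N: N = f² / ((H − f)·c).
N = 493² / ((585000 − 493) × 0.032) = 243049 / 18704 ≈ 13.

f/13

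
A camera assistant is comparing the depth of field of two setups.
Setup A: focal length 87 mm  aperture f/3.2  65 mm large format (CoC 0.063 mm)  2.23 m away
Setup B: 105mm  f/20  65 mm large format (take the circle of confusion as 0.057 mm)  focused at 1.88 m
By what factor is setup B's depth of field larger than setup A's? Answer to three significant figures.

Setup A: H = 87²/(3.2×0.063) + 87 ≈ 37631.6 mm; DoF = Df − Dn = 2364.99 − 2109.59 ≈ 255.40 mm.
Setup B: H = 105²/(20×0.057) + 105 ≈ 9776.1 mm; DoF = Df − Dn = 2302.62 − 1588.46 ≈ 714.16 mm.
Ratio = 714.16 / 255.40 ≈ 2.80.

2.80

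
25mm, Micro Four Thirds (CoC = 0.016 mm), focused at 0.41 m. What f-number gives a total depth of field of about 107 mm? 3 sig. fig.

f/13

Write h = H − f = f²/(N·c). The thin-lens limits are Dn = s·h/(h + (s−f)) and Df = s·h/(h − (s−f)), so DoF = Df − Dn = 2·s·(s−f)·h / (h² − (s−f)²).
That is a quadratic in h: DoF·h² − 2·s·(s−f)·h − DoF·(s−f)² = 0 ⇒ h = (s−f)·(s + √(s² + DoF²)) / DoF = 385 × (410 + √(410² + 107²)) / 107 = 385 × (410 + 423.732) / 107 ≈ 2999.9 mm.
Then N = f²/(c·h) = 25² / (0.016 × 2999.9) = 625 / 47.998 ≈ 13.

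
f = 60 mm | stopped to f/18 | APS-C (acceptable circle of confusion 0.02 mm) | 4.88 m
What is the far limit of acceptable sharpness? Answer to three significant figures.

9.42 m

Hyperfocal distance H = f²/(N·c) + f = 60²/(18 × 0.02) + 60 = 3600/0.36 + 60 ≈ 10060.0 mm ≈ 10.06 m.
Far limit Df = s·(H − f)/(H − s) = 4880 × (10060.0 − 60) / (10060.0 − 4880) = 4880 × 10000.0 / 5180.0 ≈ 9420.8 mm ≈ 9.42 m.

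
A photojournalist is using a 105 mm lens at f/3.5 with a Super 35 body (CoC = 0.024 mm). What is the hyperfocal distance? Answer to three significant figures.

Hyperfocal distance H = f²/(N·c) + f = 105²/(3.5 × 0.024) + 105 = 11025/0.084 + 105 ≈ 131355.0 mm ≈ 131 m.

131 m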